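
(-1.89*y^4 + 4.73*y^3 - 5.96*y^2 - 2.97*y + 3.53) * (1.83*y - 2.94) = -3.4587*y^5 + 14.2125*y^4 - 24.813*y^3 + 12.0873*y^2 + 15.1917*y - 10.3782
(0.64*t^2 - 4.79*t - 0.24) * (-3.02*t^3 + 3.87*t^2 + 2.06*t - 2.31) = -1.9328*t^5 + 16.9426*t^4 - 16.4941*t^3 - 12.2746*t^2 + 10.5705*t + 0.5544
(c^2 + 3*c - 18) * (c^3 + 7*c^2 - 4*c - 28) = c^5 + 10*c^4 - c^3 - 166*c^2 - 12*c + 504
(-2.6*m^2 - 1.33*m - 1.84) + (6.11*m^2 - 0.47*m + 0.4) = 3.51*m^2 - 1.8*m - 1.44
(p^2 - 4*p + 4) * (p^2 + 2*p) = p^4 - 2*p^3 - 4*p^2 + 8*p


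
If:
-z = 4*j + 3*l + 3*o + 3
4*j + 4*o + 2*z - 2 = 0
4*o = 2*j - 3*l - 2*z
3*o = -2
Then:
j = -1/6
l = -1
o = -2/3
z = 8/3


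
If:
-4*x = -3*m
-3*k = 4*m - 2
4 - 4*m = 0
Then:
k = -2/3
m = 1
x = 3/4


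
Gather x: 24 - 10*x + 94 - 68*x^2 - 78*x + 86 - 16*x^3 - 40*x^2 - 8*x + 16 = -16*x^3 - 108*x^2 - 96*x + 220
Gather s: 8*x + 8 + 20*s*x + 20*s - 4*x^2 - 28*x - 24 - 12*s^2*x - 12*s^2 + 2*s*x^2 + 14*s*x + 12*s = s^2*(-12*x - 12) + s*(2*x^2 + 34*x + 32) - 4*x^2 - 20*x - 16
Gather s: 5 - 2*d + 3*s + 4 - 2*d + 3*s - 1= -4*d + 6*s + 8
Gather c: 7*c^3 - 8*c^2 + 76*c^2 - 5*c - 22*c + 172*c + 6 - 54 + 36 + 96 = 7*c^3 + 68*c^2 + 145*c + 84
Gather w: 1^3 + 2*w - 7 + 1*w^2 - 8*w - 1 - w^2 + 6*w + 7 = 0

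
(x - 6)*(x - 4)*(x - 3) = x^3 - 13*x^2 + 54*x - 72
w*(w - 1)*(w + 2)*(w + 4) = w^4 + 5*w^3 + 2*w^2 - 8*w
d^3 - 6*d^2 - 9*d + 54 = (d - 6)*(d - 3)*(d + 3)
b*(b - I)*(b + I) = b^3 + b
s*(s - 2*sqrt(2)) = s^2 - 2*sqrt(2)*s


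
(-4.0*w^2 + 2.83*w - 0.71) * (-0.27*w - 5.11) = 1.08*w^3 + 19.6759*w^2 - 14.2696*w + 3.6281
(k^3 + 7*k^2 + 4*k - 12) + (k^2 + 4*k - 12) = k^3 + 8*k^2 + 8*k - 24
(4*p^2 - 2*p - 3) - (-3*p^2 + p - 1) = 7*p^2 - 3*p - 2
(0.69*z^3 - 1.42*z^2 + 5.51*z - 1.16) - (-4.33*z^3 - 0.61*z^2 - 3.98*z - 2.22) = 5.02*z^3 - 0.81*z^2 + 9.49*z + 1.06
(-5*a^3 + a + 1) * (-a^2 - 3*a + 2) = 5*a^5 + 15*a^4 - 11*a^3 - 4*a^2 - a + 2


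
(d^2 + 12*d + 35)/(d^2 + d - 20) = (d + 7)/(d - 4)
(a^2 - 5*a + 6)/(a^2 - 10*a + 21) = (a - 2)/(a - 7)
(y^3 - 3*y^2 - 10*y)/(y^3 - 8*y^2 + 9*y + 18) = y*(y^2 - 3*y - 10)/(y^3 - 8*y^2 + 9*y + 18)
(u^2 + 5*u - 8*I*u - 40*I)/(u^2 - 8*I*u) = (u + 5)/u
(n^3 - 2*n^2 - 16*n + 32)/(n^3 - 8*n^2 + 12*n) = (n^2 - 16)/(n*(n - 6))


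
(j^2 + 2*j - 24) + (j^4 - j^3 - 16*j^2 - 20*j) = j^4 - j^3 - 15*j^2 - 18*j - 24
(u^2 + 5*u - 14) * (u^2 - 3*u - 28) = u^4 + 2*u^3 - 57*u^2 - 98*u + 392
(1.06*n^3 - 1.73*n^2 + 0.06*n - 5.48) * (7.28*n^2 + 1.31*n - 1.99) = 7.7168*n^5 - 11.2058*n^4 - 3.9389*n^3 - 36.3731*n^2 - 7.2982*n + 10.9052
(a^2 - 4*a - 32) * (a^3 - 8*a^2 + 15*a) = a^5 - 12*a^4 + 15*a^3 + 196*a^2 - 480*a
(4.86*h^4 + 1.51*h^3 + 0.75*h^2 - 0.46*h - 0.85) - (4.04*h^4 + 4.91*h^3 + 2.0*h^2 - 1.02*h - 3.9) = 0.82*h^4 - 3.4*h^3 - 1.25*h^2 + 0.56*h + 3.05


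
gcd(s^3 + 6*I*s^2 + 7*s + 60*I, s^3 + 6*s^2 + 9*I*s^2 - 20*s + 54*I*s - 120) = s^2 + 9*I*s - 20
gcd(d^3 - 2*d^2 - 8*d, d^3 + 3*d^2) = d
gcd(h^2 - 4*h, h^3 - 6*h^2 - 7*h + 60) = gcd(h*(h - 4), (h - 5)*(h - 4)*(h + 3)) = h - 4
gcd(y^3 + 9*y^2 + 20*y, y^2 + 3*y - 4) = y + 4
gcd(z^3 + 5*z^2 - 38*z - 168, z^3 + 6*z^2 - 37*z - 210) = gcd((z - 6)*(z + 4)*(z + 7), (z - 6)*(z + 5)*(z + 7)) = z^2 + z - 42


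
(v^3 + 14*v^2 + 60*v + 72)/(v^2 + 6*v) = v + 8 + 12/v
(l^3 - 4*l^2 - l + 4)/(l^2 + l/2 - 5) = 2*(l^3 - 4*l^2 - l + 4)/(2*l^2 + l - 10)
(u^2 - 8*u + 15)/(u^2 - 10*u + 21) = (u - 5)/(u - 7)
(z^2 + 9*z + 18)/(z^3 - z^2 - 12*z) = (z + 6)/(z*(z - 4))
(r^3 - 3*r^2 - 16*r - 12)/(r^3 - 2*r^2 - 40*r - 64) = (r^2 - 5*r - 6)/(r^2 - 4*r - 32)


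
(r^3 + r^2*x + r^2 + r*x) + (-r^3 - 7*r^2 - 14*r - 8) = r^2*x - 6*r^2 + r*x - 14*r - 8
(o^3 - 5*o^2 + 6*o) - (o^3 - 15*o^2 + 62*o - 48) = 10*o^2 - 56*o + 48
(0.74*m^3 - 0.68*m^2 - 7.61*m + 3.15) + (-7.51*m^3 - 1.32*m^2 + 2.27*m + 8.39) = -6.77*m^3 - 2.0*m^2 - 5.34*m + 11.54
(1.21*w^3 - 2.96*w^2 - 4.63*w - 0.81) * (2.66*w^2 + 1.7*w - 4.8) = 3.2186*w^5 - 5.8166*w^4 - 23.1558*w^3 + 4.1824*w^2 + 20.847*w + 3.888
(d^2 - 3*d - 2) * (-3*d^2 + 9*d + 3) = -3*d^4 + 18*d^3 - 18*d^2 - 27*d - 6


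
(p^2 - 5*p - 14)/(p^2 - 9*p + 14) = (p + 2)/(p - 2)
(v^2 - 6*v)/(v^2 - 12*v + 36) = v/(v - 6)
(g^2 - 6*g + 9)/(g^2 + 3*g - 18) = (g - 3)/(g + 6)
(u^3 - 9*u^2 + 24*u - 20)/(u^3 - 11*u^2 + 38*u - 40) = (u - 2)/(u - 4)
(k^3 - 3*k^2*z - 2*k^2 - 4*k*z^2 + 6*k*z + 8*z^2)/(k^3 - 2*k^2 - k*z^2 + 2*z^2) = (-k + 4*z)/(-k + z)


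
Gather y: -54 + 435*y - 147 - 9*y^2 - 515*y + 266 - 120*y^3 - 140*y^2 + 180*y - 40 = -120*y^3 - 149*y^2 + 100*y + 25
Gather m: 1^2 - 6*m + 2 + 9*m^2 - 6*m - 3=9*m^2 - 12*m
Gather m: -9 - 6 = -15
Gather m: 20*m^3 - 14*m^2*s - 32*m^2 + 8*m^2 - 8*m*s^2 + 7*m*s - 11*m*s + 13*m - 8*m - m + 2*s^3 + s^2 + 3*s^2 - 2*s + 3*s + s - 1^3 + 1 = 20*m^3 + m^2*(-14*s - 24) + m*(-8*s^2 - 4*s + 4) + 2*s^3 + 4*s^2 + 2*s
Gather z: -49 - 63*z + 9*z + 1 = -54*z - 48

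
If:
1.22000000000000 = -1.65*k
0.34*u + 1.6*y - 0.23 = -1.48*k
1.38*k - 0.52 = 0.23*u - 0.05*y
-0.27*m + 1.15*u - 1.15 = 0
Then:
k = -0.74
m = -30.79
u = -6.23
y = 2.15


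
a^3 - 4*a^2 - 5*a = a*(a - 5)*(a + 1)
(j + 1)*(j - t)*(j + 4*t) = j^3 + 3*j^2*t + j^2 - 4*j*t^2 + 3*j*t - 4*t^2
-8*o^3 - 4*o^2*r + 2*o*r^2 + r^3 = (-2*o + r)*(2*o + r)^2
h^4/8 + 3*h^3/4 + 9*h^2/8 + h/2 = h*(h/4 + 1)*(h/2 + 1/2)*(h + 1)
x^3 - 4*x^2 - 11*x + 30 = (x - 5)*(x - 2)*(x + 3)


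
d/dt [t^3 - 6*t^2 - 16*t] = 3*t^2 - 12*t - 16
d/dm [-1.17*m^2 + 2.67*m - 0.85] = 2.67 - 2.34*m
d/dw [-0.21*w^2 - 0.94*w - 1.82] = -0.42*w - 0.94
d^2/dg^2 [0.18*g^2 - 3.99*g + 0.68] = 0.360000000000000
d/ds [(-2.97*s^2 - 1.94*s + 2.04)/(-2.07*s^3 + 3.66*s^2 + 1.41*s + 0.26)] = (-6.1479*s^4 - 8.0316*s^3 + 15.5811*s^2 - 16.4772*s - 3.3808)/(4.2849*s^6 - 15.1524*s^5 + 7.5582*s^4 + 9.2448*s^3 + 3.8913*s^2 + 0.7332*s + 0.0676)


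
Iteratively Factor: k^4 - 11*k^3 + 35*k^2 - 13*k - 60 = (k - 3)*(k^3 - 8*k^2 + 11*k + 20) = (k - 4)*(k - 3)*(k^2 - 4*k - 5) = (k - 5)*(k - 4)*(k - 3)*(k + 1)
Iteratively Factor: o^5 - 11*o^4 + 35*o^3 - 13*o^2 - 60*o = (o - 3)*(o^4 - 8*o^3 + 11*o^2 + 20*o) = (o - 4)*(o - 3)*(o^3 - 4*o^2 - 5*o) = o*(o - 4)*(o - 3)*(o^2 - 4*o - 5) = o*(o - 5)*(o - 4)*(o - 3)*(o + 1)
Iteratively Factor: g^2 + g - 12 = (g - 3)*(g + 4)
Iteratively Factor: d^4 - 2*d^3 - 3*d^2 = (d - 3)*(d^3 + d^2) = d*(d - 3)*(d^2 + d) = d*(d - 3)*(d + 1)*(d)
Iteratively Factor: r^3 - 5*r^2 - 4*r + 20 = (r - 2)*(r^2 - 3*r - 10) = (r - 2)*(r + 2)*(r - 5)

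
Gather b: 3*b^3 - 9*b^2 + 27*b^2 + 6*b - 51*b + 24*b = 3*b^3 + 18*b^2 - 21*b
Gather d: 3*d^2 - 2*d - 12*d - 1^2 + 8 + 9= 3*d^2 - 14*d + 16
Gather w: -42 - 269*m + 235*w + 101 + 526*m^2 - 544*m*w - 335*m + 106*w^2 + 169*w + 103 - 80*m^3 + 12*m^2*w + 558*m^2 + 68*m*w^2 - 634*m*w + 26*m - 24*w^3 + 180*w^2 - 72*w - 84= -80*m^3 + 1084*m^2 - 578*m - 24*w^3 + w^2*(68*m + 286) + w*(12*m^2 - 1178*m + 332) + 78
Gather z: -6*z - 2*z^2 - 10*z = -2*z^2 - 16*z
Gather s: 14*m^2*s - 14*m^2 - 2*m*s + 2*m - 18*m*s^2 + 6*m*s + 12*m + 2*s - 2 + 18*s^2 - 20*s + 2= -14*m^2 + 14*m + s^2*(18 - 18*m) + s*(14*m^2 + 4*m - 18)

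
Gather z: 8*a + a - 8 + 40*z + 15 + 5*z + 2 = 9*a + 45*z + 9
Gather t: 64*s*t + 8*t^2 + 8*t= 8*t^2 + t*(64*s + 8)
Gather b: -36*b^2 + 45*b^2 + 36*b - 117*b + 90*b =9*b^2 + 9*b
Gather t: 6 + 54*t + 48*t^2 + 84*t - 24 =48*t^2 + 138*t - 18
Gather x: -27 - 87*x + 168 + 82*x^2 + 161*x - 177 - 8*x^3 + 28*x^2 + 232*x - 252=-8*x^3 + 110*x^2 + 306*x - 288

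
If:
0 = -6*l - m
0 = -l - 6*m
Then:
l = 0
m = 0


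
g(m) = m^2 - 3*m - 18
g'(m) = 2*m - 3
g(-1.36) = -12.07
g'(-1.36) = -5.72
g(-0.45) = -16.45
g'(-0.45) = -3.90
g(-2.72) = -2.44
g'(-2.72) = -8.44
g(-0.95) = -14.25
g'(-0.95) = -4.90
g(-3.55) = 5.25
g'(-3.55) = -10.10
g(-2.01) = -7.93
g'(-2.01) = -7.02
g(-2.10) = -7.29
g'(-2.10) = -7.20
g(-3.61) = 5.86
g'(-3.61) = -10.22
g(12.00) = 90.00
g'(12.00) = 21.00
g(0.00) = -18.00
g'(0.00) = -3.00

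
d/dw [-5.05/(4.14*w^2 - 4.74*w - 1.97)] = (41.814*w - 23.937)/(-4.14*w^2 + 4.74*w + 1.97)^2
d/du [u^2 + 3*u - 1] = 2*u + 3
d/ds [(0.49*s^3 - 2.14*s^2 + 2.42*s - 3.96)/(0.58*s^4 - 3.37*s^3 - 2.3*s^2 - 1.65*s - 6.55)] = (-0.2842*s^6 + 2.4824*s^5 - 12.5496*s^4 + 23.881*s^3 - 40.5671*s^2 + 9.81800000000001*s - 22.385)/(0.3364*s^8 - 3.9092*s^7 + 8.6889*s^6 + 13.588*s^5 + 8.813*s^4 + 51.737*s^3 + 32.8525*s^2 + 21.615*s + 42.9025)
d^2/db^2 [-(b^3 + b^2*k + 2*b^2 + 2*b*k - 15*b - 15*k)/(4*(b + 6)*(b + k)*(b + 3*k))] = (3*b^3*k + 4*b^3 + 54*b^2*k + 45*b^2 + 243*b*k + 270*b - 81*k^2 + 486*k + 540)/(2*(b^6 + 9*b^5*k + 18*b^5 + 27*b^4*k^2 + 162*b^4*k + 108*b^4 + 27*b^3*k^3 + 486*b^3*k^2 + 972*b^3*k + 216*b^3 + 486*b^2*k^3 + 2916*b^2*k^2 + 1944*b^2*k + 2916*b*k^3 + 5832*b*k^2 + 5832*k^3))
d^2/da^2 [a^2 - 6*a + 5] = 2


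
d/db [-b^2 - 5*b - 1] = -2*b - 5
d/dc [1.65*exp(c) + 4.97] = 1.65*exp(c)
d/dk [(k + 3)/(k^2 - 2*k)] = (-k^2 - 6*k + 6)/(k^2*(k^2 - 4*k + 4))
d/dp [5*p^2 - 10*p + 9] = 10*p - 10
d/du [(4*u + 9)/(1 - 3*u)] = 31/(3*u - 1)^2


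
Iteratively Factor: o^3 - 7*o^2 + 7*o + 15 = (o - 3)*(o^2 - 4*o - 5) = (o - 5)*(o - 3)*(o + 1)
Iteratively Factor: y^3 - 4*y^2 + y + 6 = (y - 3)*(y^2 - y - 2) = (y - 3)*(y - 2)*(y + 1)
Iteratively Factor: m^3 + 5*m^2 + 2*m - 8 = (m - 1)*(m^2 + 6*m + 8) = (m - 1)*(m + 2)*(m + 4)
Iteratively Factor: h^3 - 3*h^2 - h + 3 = (h - 1)*(h^2 - 2*h - 3) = (h - 3)*(h - 1)*(h + 1)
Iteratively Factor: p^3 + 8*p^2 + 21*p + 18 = (p + 3)*(p^2 + 5*p + 6) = (p + 3)^2*(p + 2)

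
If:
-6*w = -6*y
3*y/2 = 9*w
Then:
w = 0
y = 0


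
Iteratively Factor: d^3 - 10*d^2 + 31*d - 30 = (d - 2)*(d^2 - 8*d + 15) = (d - 3)*(d - 2)*(d - 5)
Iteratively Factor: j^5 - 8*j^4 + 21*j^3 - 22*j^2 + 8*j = (j - 1)*(j^4 - 7*j^3 + 14*j^2 - 8*j) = (j - 1)^2*(j^3 - 6*j^2 + 8*j) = (j - 2)*(j - 1)^2*(j^2 - 4*j) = (j - 4)*(j - 2)*(j - 1)^2*(j)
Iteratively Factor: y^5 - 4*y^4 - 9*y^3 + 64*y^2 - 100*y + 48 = (y - 1)*(y^4 - 3*y^3 - 12*y^2 + 52*y - 48) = (y - 2)*(y - 1)*(y^3 - y^2 - 14*y + 24) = (y - 3)*(y - 2)*(y - 1)*(y^2 + 2*y - 8) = (y - 3)*(y - 2)*(y - 1)*(y + 4)*(y - 2)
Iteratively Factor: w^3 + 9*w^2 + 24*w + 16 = (w + 1)*(w^2 + 8*w + 16) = (w + 1)*(w + 4)*(w + 4)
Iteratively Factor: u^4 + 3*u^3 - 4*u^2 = (u + 4)*(u^3 - u^2) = u*(u + 4)*(u^2 - u) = u^2*(u + 4)*(u - 1)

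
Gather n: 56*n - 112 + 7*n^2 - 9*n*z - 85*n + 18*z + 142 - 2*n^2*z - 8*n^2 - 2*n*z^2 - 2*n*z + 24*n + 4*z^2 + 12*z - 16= n^2*(-2*z - 1) + n*(-2*z^2 - 11*z - 5) + 4*z^2 + 30*z + 14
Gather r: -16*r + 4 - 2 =2 - 16*r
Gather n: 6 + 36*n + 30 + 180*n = 216*n + 36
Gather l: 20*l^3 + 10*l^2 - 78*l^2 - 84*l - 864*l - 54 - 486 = 20*l^3 - 68*l^2 - 948*l - 540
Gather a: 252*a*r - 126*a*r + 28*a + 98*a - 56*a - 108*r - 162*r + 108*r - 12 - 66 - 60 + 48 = a*(126*r + 70) - 162*r - 90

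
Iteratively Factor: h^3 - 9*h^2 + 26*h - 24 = (h - 4)*(h^2 - 5*h + 6) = (h - 4)*(h - 2)*(h - 3)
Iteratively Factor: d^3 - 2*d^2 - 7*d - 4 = (d + 1)*(d^2 - 3*d - 4) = (d - 4)*(d + 1)*(d + 1)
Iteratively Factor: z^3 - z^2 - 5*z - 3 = (z + 1)*(z^2 - 2*z - 3) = (z - 3)*(z + 1)*(z + 1)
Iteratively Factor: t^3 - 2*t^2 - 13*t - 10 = (t + 2)*(t^2 - 4*t - 5) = (t - 5)*(t + 2)*(t + 1)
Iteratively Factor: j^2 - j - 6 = (j - 3)*(j + 2)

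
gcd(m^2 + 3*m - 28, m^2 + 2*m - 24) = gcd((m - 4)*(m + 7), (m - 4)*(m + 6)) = m - 4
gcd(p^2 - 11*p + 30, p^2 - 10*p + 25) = p - 5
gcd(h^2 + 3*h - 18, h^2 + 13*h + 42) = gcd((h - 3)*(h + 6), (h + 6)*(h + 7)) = h + 6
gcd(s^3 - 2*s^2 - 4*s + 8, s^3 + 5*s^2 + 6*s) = s + 2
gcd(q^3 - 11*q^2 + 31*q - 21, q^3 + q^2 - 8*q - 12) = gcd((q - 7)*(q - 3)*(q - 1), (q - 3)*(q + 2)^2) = q - 3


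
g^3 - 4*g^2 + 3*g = g*(g - 3)*(g - 1)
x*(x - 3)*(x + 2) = x^3 - x^2 - 6*x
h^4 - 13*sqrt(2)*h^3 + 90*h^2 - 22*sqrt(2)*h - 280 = (h - 7*sqrt(2))*(h - 5*sqrt(2))*(h - 2*sqrt(2))*(h + sqrt(2))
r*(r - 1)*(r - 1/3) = r^3 - 4*r^2/3 + r/3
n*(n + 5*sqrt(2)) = n^2 + 5*sqrt(2)*n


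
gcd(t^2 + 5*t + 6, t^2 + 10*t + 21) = t + 3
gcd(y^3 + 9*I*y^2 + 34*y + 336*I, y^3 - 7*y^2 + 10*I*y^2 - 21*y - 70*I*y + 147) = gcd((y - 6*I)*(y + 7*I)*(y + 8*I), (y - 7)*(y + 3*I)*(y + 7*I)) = y + 7*I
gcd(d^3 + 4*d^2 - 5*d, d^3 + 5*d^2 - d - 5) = d^2 + 4*d - 5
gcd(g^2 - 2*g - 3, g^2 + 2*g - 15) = g - 3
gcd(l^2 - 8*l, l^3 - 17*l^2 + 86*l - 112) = l - 8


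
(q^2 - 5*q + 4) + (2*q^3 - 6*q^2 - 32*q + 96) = 2*q^3 - 5*q^2 - 37*q + 100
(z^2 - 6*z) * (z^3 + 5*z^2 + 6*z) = z^5 - z^4 - 24*z^3 - 36*z^2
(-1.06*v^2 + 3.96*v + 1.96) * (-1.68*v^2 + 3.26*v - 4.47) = 1.7808*v^4 - 10.1084*v^3 + 14.355*v^2 - 11.3116*v - 8.7612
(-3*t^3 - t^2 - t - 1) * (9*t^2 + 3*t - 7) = -27*t^5 - 18*t^4 + 9*t^3 - 5*t^2 + 4*t + 7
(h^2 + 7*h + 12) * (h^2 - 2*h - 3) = h^4 + 5*h^3 - 5*h^2 - 45*h - 36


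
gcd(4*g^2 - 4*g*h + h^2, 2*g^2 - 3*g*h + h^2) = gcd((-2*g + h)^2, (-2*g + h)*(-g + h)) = 2*g - h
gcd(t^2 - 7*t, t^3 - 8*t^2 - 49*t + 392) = t - 7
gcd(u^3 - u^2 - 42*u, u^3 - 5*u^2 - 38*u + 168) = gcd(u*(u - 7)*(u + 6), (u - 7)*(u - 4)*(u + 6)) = u^2 - u - 42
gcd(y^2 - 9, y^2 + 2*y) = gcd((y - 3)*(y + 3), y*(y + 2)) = 1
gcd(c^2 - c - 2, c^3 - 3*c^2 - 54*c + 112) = c - 2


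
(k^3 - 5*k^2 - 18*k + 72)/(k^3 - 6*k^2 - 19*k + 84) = (k - 6)/(k - 7)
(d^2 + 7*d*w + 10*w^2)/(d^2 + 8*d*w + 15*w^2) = (d + 2*w)/(d + 3*w)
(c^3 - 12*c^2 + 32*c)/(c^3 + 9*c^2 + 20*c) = (c^2 - 12*c + 32)/(c^2 + 9*c + 20)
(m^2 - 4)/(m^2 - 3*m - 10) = (m - 2)/(m - 5)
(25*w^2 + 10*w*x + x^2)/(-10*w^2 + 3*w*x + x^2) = (5*w + x)/(-2*w + x)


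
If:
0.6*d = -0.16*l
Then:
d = -0.266666666666667*l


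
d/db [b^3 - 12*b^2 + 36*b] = 3*b^2 - 24*b + 36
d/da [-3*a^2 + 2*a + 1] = 2 - 6*a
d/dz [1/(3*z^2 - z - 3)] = (1 - 6*z)/(-3*z^2 + z + 3)^2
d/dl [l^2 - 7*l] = 2*l - 7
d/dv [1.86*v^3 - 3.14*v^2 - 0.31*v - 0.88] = 5.58*v^2 - 6.28*v - 0.31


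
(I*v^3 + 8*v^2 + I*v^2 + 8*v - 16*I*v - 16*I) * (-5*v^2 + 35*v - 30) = -5*I*v^5 - 40*v^4 + 30*I*v^4 + 240*v^3 + 85*I*v^3 + 40*v^2 - 510*I*v^2 - 240*v - 80*I*v + 480*I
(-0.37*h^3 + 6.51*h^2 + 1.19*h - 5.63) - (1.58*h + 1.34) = -0.37*h^3 + 6.51*h^2 - 0.39*h - 6.97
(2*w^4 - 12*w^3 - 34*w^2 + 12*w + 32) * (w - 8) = 2*w^5 - 28*w^4 + 62*w^3 + 284*w^2 - 64*w - 256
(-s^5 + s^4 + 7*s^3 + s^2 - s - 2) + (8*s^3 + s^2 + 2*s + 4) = -s^5 + s^4 + 15*s^3 + 2*s^2 + s + 2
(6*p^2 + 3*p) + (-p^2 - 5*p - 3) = 5*p^2 - 2*p - 3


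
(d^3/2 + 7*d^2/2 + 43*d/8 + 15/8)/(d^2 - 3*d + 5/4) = (4*d^3 + 28*d^2 + 43*d + 15)/(2*(4*d^2 - 12*d + 5))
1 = 1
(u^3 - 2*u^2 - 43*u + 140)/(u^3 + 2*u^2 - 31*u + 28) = (u - 5)/(u - 1)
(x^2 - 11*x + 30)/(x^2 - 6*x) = (x - 5)/x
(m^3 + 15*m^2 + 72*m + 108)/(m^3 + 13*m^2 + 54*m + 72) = (m + 6)/(m + 4)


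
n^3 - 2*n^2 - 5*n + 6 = (n - 3)*(n - 1)*(n + 2)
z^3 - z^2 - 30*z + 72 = (z - 4)*(z - 3)*(z + 6)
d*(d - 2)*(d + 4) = d^3 + 2*d^2 - 8*d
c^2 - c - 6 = (c - 3)*(c + 2)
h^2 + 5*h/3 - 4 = (h - 4/3)*(h + 3)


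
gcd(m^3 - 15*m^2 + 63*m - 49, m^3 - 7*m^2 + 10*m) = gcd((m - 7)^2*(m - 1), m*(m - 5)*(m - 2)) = 1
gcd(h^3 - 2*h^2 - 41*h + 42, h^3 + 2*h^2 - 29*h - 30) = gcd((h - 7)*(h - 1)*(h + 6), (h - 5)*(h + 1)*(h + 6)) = h + 6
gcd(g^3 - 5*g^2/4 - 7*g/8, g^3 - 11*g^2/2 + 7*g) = g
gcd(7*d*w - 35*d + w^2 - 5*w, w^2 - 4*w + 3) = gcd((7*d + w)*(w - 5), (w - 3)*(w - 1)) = 1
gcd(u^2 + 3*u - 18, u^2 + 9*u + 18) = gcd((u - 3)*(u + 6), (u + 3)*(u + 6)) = u + 6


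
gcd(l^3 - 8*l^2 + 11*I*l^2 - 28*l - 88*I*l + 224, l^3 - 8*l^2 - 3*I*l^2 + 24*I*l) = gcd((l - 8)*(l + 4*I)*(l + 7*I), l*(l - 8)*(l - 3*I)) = l - 8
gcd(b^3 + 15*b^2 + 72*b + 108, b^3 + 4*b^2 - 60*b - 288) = b^2 + 12*b + 36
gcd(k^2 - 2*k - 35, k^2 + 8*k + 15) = k + 5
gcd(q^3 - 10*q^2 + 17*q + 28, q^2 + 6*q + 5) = q + 1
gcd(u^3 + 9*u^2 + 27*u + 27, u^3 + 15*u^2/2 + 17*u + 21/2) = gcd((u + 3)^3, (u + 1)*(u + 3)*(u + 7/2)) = u + 3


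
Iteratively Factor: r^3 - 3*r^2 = (r)*(r^2 - 3*r) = r^2*(r - 3)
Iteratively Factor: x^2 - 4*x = (x)*(x - 4)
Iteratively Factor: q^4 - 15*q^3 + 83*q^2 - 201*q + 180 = (q - 4)*(q^3 - 11*q^2 + 39*q - 45) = (q - 4)*(q - 3)*(q^2 - 8*q + 15) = (q - 5)*(q - 4)*(q - 3)*(q - 3)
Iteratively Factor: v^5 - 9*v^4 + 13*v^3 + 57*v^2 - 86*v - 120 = (v - 3)*(v^4 - 6*v^3 - 5*v^2 + 42*v + 40) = (v - 5)*(v - 3)*(v^3 - v^2 - 10*v - 8) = (v - 5)*(v - 4)*(v - 3)*(v^2 + 3*v + 2) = (v - 5)*(v - 4)*(v - 3)*(v + 2)*(v + 1)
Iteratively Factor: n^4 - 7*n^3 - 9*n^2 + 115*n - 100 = (n - 1)*(n^3 - 6*n^2 - 15*n + 100) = (n - 1)*(n + 4)*(n^2 - 10*n + 25) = (n - 5)*(n - 1)*(n + 4)*(n - 5)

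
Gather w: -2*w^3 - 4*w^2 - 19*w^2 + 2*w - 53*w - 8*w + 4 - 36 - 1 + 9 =-2*w^3 - 23*w^2 - 59*w - 24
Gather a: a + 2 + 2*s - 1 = a + 2*s + 1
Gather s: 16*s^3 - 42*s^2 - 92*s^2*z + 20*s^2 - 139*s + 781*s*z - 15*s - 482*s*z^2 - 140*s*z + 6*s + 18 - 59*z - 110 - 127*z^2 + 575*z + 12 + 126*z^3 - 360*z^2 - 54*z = 16*s^3 + s^2*(-92*z - 22) + s*(-482*z^2 + 641*z - 148) + 126*z^3 - 487*z^2 + 462*z - 80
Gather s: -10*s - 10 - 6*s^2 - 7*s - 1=-6*s^2 - 17*s - 11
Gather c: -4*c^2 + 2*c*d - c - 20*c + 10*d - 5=-4*c^2 + c*(2*d - 21) + 10*d - 5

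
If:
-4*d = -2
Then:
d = 1/2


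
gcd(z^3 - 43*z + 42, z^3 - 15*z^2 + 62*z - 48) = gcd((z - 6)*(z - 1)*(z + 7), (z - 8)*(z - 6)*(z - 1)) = z^2 - 7*z + 6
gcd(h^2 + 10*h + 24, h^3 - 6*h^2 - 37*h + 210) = h + 6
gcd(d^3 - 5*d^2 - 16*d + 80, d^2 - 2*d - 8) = d - 4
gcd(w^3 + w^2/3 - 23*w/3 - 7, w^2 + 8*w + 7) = w + 1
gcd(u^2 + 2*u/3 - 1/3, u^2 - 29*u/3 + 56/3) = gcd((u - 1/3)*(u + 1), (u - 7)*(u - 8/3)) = 1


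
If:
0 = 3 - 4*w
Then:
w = 3/4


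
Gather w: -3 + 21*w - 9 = 21*w - 12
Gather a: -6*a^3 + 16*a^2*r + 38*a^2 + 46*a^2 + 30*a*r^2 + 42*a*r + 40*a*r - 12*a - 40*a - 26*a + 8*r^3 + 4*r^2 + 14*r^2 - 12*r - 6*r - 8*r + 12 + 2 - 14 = -6*a^3 + a^2*(16*r + 84) + a*(30*r^2 + 82*r - 78) + 8*r^3 + 18*r^2 - 26*r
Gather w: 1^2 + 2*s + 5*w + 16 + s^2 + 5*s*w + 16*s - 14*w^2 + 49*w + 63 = s^2 + 18*s - 14*w^2 + w*(5*s + 54) + 80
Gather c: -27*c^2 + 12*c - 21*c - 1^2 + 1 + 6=-27*c^2 - 9*c + 6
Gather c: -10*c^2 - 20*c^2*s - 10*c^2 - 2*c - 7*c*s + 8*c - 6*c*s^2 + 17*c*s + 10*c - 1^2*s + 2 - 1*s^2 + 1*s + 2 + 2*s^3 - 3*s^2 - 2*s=c^2*(-20*s - 20) + c*(-6*s^2 + 10*s + 16) + 2*s^3 - 4*s^2 - 2*s + 4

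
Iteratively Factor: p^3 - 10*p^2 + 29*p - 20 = (p - 1)*(p^2 - 9*p + 20) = (p - 5)*(p - 1)*(p - 4)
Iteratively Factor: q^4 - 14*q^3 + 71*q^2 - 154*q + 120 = (q - 2)*(q^3 - 12*q^2 + 47*q - 60) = (q - 5)*(q - 2)*(q^2 - 7*q + 12) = (q - 5)*(q - 3)*(q - 2)*(q - 4)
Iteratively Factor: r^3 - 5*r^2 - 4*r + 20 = (r - 2)*(r^2 - 3*r - 10) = (r - 5)*(r - 2)*(r + 2)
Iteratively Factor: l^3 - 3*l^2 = (l - 3)*(l^2) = l*(l - 3)*(l)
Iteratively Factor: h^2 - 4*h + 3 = (h - 3)*(h - 1)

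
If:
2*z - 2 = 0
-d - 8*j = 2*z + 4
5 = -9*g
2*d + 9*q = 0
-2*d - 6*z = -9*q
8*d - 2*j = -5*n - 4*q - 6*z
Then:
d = -3/2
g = -5/9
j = -9/16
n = 17/24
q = 1/3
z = 1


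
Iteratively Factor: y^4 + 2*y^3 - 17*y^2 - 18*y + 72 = (y - 2)*(y^3 + 4*y^2 - 9*y - 36) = (y - 3)*(y - 2)*(y^2 + 7*y + 12) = (y - 3)*(y - 2)*(y + 3)*(y + 4)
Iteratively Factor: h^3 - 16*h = (h + 4)*(h^2 - 4*h) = (h - 4)*(h + 4)*(h)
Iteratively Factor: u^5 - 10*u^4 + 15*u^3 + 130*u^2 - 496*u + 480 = (u - 2)*(u^4 - 8*u^3 - u^2 + 128*u - 240) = (u - 4)*(u - 2)*(u^3 - 4*u^2 - 17*u + 60) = (u - 5)*(u - 4)*(u - 2)*(u^2 + u - 12) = (u - 5)*(u - 4)*(u - 3)*(u - 2)*(u + 4)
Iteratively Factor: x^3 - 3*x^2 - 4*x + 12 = (x - 2)*(x^2 - x - 6) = (x - 3)*(x - 2)*(x + 2)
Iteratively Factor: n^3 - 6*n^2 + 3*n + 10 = (n + 1)*(n^2 - 7*n + 10) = (n - 2)*(n + 1)*(n - 5)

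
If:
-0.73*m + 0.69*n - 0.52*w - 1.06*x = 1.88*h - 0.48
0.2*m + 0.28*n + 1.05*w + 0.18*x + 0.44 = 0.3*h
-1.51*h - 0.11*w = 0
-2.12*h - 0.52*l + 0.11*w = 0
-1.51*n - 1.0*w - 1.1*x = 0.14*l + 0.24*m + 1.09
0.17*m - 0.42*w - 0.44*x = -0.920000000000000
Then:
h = -0.01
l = 0.08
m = -2.21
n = -1.27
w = 0.15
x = 1.09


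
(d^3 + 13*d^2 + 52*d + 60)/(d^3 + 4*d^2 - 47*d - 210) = (d + 2)/(d - 7)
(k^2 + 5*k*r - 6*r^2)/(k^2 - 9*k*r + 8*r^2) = (-k - 6*r)/(-k + 8*r)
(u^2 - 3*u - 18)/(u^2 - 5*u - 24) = (u - 6)/(u - 8)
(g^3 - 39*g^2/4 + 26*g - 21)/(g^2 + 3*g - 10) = (4*g^2 - 31*g + 42)/(4*(g + 5))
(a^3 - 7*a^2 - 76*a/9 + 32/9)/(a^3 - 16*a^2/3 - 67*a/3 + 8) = (a + 4/3)/(a + 3)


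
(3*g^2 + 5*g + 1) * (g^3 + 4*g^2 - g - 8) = 3*g^5 + 17*g^4 + 18*g^3 - 25*g^2 - 41*g - 8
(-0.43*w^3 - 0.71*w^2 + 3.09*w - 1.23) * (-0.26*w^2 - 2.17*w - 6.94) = 0.1118*w^5 + 1.1177*w^4 + 3.7215*w^3 - 1.4581*w^2 - 18.7755*w + 8.5362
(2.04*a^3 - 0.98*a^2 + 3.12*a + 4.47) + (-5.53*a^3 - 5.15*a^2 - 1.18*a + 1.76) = -3.49*a^3 - 6.13*a^2 + 1.94*a + 6.23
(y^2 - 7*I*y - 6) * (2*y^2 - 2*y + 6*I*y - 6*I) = 2*y^4 - 2*y^3 - 8*I*y^3 + 30*y^2 + 8*I*y^2 - 30*y - 36*I*y + 36*I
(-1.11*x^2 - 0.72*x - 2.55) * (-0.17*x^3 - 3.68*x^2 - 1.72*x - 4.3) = 0.1887*x^5 + 4.2072*x^4 + 4.9923*x^3 + 15.3954*x^2 + 7.482*x + 10.965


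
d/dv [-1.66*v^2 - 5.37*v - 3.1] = -3.32*v - 5.37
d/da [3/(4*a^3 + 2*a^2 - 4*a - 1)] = 12*(-3*a^2 - a + 1)/(4*a^3 + 2*a^2 - 4*a - 1)^2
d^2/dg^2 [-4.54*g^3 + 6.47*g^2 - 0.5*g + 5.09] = 12.94 - 27.24*g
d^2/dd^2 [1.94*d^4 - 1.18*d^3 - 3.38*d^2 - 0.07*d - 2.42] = 23.28*d^2 - 7.08*d - 6.76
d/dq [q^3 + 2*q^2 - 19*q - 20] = 3*q^2 + 4*q - 19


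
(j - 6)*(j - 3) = j^2 - 9*j + 18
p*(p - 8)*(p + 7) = p^3 - p^2 - 56*p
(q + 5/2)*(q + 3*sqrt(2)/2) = q^2 + 3*sqrt(2)*q/2 + 5*q/2 + 15*sqrt(2)/4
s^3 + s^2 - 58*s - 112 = (s - 8)*(s + 2)*(s + 7)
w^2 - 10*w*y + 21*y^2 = (w - 7*y)*(w - 3*y)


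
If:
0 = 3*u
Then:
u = 0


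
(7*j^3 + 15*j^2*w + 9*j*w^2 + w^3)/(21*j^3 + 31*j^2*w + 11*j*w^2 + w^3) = (j + w)/(3*j + w)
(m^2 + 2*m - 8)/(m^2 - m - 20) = (m - 2)/(m - 5)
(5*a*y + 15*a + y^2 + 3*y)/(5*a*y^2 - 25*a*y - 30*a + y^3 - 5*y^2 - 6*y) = (y + 3)/(y^2 - 5*y - 6)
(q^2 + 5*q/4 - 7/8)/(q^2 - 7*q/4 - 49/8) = (2*q - 1)/(2*q - 7)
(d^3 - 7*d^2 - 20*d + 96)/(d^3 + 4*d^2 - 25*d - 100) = (d^2 - 11*d + 24)/(d^2 - 25)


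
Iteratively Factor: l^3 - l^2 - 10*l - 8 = (l + 1)*(l^2 - 2*l - 8) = (l - 4)*(l + 1)*(l + 2)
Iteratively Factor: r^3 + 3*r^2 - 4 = (r + 2)*(r^2 + r - 2) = (r + 2)^2*(r - 1)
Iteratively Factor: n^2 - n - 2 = (n + 1)*(n - 2)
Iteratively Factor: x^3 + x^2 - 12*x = (x + 4)*(x^2 - 3*x) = (x - 3)*(x + 4)*(x)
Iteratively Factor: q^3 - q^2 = (q - 1)*(q^2) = q*(q - 1)*(q)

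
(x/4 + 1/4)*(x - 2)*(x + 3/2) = x^3/4 + x^2/8 - 7*x/8 - 3/4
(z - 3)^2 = z^2 - 6*z + 9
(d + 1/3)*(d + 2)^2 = d^3 + 13*d^2/3 + 16*d/3 + 4/3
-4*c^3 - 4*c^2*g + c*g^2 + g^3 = (-2*c + g)*(c + g)*(2*c + g)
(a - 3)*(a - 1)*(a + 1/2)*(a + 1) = a^4 - 5*a^3/2 - 5*a^2/2 + 5*a/2 + 3/2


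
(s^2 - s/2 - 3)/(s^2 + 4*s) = (s^2 - s/2 - 3)/(s*(s + 4))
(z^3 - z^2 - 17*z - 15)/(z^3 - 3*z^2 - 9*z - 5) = (z + 3)/(z + 1)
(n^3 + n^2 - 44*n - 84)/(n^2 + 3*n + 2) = (n^2 - n - 42)/(n + 1)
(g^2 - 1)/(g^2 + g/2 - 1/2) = 2*(g - 1)/(2*g - 1)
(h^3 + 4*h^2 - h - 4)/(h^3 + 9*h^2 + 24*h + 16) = (h - 1)/(h + 4)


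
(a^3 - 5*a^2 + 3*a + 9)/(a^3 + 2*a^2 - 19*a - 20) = (a^2 - 6*a + 9)/(a^2 + a - 20)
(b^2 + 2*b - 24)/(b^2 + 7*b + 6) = (b - 4)/(b + 1)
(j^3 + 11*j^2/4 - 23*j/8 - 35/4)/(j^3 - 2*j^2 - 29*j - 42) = (8*j^2 + 6*j - 35)/(8*(j^2 - 4*j - 21))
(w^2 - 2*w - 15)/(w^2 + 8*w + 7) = (w^2 - 2*w - 15)/(w^2 + 8*w + 7)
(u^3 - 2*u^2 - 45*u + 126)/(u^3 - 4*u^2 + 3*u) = (u^2 + u - 42)/(u*(u - 1))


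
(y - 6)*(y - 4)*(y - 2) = y^3 - 12*y^2 + 44*y - 48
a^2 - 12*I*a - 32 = (a - 8*I)*(a - 4*I)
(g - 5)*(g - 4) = g^2 - 9*g + 20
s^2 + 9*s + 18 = (s + 3)*(s + 6)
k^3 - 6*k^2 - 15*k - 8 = (k - 8)*(k + 1)^2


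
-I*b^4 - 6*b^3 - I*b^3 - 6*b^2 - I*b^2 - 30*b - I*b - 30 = (b - 5*I)*(b - 3*I)*(b + 2*I)*(-I*b - I)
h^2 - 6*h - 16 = (h - 8)*(h + 2)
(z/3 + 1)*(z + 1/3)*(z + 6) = z^3/3 + 28*z^2/9 + 7*z + 2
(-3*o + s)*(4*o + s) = -12*o^2 + o*s + s^2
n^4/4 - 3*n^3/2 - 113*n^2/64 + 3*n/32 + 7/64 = (n/4 + 1/4)*(n - 7)*(n - 1/4)*(n + 1/4)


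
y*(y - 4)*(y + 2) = y^3 - 2*y^2 - 8*y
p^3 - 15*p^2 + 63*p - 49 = (p - 7)^2*(p - 1)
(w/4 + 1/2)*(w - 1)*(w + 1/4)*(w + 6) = w^4/4 + 29*w^3/16 + 23*w^2/16 - 11*w/4 - 3/4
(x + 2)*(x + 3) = x^2 + 5*x + 6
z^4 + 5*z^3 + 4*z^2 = z^2*(z + 1)*(z + 4)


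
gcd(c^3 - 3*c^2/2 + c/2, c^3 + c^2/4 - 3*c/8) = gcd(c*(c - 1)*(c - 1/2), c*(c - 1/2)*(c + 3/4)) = c^2 - c/2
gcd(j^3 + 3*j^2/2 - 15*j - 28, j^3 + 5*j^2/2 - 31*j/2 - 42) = j^2 - j/2 - 14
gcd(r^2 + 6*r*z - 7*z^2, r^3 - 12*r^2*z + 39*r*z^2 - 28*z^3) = -r + z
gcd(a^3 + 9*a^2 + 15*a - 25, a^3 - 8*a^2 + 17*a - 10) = a - 1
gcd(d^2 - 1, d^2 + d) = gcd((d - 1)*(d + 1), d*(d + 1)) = d + 1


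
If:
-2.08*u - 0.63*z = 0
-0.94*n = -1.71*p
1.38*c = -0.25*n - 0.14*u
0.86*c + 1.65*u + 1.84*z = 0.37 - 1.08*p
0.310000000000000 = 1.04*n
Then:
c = -0.05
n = 0.30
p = 0.16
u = -0.05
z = 0.18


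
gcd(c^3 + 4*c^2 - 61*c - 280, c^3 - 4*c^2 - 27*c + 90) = c + 5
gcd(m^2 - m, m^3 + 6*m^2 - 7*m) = m^2 - m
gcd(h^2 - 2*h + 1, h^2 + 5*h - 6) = h - 1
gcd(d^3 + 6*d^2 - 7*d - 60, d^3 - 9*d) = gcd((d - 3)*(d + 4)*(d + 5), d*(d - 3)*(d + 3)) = d - 3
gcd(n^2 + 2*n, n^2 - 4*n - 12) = n + 2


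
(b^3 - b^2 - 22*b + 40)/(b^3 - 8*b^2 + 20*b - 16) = (b + 5)/(b - 2)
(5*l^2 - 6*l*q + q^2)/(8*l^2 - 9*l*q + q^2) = (-5*l + q)/(-8*l + q)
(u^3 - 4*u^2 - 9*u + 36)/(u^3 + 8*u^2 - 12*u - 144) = (u^2 - 9)/(u^2 + 12*u + 36)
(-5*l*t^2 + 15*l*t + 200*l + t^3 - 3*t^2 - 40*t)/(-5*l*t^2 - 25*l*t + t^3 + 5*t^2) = (t - 8)/t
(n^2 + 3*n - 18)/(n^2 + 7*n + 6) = (n - 3)/(n + 1)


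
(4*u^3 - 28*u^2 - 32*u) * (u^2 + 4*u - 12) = 4*u^5 - 12*u^4 - 192*u^3 + 208*u^2 + 384*u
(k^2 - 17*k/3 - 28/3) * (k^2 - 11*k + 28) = k^4 - 50*k^3/3 + 81*k^2 - 56*k - 784/3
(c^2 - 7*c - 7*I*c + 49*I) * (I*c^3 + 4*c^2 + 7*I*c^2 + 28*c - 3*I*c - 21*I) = I*c^5 + 11*c^4 - 80*I*c^3 - 560*c^2 + 1519*I*c + 1029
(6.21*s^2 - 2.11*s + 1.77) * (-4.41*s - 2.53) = -27.3861*s^3 - 6.4062*s^2 - 2.4674*s - 4.4781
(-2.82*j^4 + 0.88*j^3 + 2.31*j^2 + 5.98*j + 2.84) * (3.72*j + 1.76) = -10.4904*j^5 - 1.6896*j^4 + 10.142*j^3 + 26.3112*j^2 + 21.0896*j + 4.9984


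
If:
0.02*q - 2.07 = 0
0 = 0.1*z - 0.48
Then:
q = 103.50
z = 4.80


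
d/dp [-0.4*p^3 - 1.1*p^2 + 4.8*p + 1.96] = -1.2*p^2 - 2.2*p + 4.8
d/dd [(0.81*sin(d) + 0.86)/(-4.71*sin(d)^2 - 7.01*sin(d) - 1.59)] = (3.8151*sin(d)^2 + 8.1012*sin(d) + 4.7407)*cos(d)/(22.1841*sin(d)^4 + 66.0342*sin(d)^3 + 64.1179*sin(d)^2 + 22.2918*sin(d) + 2.5281)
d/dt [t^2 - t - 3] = 2*t - 1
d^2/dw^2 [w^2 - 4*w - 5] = 2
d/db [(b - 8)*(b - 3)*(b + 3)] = 3*b^2 - 16*b - 9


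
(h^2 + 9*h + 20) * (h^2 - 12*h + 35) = h^4 - 3*h^3 - 53*h^2 + 75*h + 700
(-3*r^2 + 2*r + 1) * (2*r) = -6*r^3 + 4*r^2 + 2*r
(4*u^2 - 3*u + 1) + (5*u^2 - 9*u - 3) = 9*u^2 - 12*u - 2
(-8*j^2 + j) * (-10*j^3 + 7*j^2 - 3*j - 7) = 80*j^5 - 66*j^4 + 31*j^3 + 53*j^2 - 7*j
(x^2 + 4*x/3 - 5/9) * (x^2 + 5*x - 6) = x^4 + 19*x^3/3 + x^2/9 - 97*x/9 + 10/3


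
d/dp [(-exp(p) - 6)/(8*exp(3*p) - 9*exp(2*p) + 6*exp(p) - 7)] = (16*exp(3*p) + 135*exp(2*p) - 108*exp(p) + 43)*exp(p)/(64*exp(6*p) - 144*exp(5*p) + 177*exp(4*p) - 220*exp(3*p) + 162*exp(2*p) - 84*exp(p) + 49)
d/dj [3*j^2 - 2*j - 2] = 6*j - 2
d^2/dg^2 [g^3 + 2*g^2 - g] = 6*g + 4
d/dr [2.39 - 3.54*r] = -3.54000000000000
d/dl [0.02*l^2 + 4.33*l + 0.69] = 0.04*l + 4.33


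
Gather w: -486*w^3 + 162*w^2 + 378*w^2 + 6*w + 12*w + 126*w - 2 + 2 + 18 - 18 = -486*w^3 + 540*w^2 + 144*w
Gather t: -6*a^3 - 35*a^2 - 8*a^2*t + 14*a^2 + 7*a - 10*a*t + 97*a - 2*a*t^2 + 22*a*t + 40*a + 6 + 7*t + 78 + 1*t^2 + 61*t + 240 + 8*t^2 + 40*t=-6*a^3 - 21*a^2 + 144*a + t^2*(9 - 2*a) + t*(-8*a^2 + 12*a + 108) + 324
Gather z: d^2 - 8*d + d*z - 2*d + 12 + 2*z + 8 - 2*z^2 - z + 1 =d^2 - 10*d - 2*z^2 + z*(d + 1) + 21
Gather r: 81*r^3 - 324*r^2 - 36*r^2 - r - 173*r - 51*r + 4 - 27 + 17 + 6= 81*r^3 - 360*r^2 - 225*r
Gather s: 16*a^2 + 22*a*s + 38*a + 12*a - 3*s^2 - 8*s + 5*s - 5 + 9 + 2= 16*a^2 + 50*a - 3*s^2 + s*(22*a - 3) + 6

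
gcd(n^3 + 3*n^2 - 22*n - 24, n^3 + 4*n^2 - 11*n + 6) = n + 6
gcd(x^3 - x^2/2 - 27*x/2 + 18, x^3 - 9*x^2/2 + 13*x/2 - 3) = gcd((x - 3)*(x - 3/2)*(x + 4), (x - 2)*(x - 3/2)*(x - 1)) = x - 3/2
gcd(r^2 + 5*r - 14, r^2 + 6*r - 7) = r + 7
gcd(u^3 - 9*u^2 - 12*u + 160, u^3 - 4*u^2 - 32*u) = u^2 - 4*u - 32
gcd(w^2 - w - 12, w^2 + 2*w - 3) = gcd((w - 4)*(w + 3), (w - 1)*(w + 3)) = w + 3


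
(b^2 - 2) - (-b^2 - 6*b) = 2*b^2 + 6*b - 2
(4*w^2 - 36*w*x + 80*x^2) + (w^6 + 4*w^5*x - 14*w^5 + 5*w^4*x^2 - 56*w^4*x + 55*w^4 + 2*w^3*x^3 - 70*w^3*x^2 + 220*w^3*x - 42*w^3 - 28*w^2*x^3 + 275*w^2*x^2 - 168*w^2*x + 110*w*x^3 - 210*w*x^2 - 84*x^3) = w^6 + 4*w^5*x - 14*w^5 + 5*w^4*x^2 - 56*w^4*x + 55*w^4 + 2*w^3*x^3 - 70*w^3*x^2 + 220*w^3*x - 42*w^3 - 28*w^2*x^3 + 275*w^2*x^2 - 168*w^2*x + 4*w^2 + 110*w*x^3 - 210*w*x^2 - 36*w*x - 84*x^3 + 80*x^2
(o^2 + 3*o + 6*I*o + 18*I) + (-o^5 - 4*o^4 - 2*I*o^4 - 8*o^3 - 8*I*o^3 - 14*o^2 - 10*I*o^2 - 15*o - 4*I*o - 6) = -o^5 - 4*o^4 - 2*I*o^4 - 8*o^3 - 8*I*o^3 - 13*o^2 - 10*I*o^2 - 12*o + 2*I*o - 6 + 18*I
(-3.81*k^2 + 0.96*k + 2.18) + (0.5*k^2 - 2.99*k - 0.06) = -3.31*k^2 - 2.03*k + 2.12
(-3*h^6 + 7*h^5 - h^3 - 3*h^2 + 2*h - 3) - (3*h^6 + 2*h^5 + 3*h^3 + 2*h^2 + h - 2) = -6*h^6 + 5*h^5 - 4*h^3 - 5*h^2 + h - 1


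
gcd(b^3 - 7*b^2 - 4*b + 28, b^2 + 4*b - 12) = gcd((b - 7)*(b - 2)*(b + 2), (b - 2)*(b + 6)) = b - 2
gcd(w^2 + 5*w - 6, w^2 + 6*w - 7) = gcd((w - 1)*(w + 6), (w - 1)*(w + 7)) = w - 1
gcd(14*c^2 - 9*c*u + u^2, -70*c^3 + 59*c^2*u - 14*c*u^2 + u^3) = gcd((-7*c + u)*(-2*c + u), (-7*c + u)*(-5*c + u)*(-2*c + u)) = 14*c^2 - 9*c*u + u^2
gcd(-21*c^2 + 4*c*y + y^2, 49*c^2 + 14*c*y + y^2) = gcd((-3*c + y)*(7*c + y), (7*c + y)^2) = 7*c + y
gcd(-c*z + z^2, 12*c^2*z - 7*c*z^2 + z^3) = z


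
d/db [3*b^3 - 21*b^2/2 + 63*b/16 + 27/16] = 9*b^2 - 21*b + 63/16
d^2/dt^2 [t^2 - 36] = 2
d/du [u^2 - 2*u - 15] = 2*u - 2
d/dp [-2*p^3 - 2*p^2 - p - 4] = -6*p^2 - 4*p - 1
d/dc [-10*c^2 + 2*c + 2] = 2 - 20*c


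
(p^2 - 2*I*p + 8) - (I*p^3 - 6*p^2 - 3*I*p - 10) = -I*p^3 + 7*p^2 + I*p + 18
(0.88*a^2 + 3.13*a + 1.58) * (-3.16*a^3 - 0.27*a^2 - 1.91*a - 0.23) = -2.7808*a^5 - 10.1284*a^4 - 7.5187*a^3 - 6.6073*a^2 - 3.7377*a - 0.3634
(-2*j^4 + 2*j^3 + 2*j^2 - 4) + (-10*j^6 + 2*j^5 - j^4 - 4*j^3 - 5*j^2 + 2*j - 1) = -10*j^6 + 2*j^5 - 3*j^4 - 2*j^3 - 3*j^2 + 2*j - 5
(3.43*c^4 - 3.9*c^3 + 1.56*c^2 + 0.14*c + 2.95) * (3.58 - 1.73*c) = -5.9339*c^5 + 19.0264*c^4 - 16.6608*c^3 + 5.3426*c^2 - 4.6023*c + 10.561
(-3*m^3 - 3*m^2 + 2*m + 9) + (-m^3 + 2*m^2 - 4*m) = -4*m^3 - m^2 - 2*m + 9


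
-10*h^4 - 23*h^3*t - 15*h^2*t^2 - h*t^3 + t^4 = (-5*h + t)*(h + t)^2*(2*h + t)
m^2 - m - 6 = (m - 3)*(m + 2)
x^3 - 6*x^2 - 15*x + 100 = (x - 5)^2*(x + 4)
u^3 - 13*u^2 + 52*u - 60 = (u - 6)*(u - 5)*(u - 2)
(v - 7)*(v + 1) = v^2 - 6*v - 7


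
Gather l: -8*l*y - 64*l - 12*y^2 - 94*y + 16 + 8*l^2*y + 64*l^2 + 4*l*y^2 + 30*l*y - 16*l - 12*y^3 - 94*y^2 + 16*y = l^2*(8*y + 64) + l*(4*y^2 + 22*y - 80) - 12*y^3 - 106*y^2 - 78*y + 16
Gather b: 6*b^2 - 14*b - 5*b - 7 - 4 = 6*b^2 - 19*b - 11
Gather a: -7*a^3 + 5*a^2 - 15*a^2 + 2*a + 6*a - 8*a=-7*a^3 - 10*a^2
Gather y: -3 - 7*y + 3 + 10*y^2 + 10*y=10*y^2 + 3*y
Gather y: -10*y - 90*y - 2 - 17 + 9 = -100*y - 10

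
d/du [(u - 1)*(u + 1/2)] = 2*u - 1/2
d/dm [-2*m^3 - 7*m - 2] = -6*m^2 - 7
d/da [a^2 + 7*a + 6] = 2*a + 7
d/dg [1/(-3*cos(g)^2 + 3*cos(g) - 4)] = 3*(1 - 2*cos(g))*sin(g)/(3*cos(g)^2 - 3*cos(g) + 4)^2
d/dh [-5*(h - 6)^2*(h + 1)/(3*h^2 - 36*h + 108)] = -5/3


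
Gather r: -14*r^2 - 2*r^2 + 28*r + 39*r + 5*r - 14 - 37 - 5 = -16*r^2 + 72*r - 56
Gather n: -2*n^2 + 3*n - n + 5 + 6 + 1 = -2*n^2 + 2*n + 12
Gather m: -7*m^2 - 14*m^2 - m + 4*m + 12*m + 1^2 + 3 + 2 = -21*m^2 + 15*m + 6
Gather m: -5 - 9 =-14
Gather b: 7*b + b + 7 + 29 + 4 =8*b + 40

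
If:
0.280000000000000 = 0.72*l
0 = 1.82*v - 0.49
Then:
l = 0.39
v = 0.27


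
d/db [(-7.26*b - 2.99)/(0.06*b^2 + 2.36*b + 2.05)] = (0.4356*b^2 + 0.358799999999999*b - 7.8266)/(0.0036*b^4 + 0.2832*b^3 + 5.8156*b^2 + 9.676*b + 4.2025)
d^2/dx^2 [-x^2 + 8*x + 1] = -2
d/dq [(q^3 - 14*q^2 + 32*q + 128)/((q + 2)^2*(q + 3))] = (21*q^2 - 116*q - 416)/(q^4 + 10*q^3 + 37*q^2 + 60*q + 36)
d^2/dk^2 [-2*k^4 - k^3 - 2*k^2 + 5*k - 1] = -24*k^2 - 6*k - 4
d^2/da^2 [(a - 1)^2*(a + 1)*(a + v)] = 12*a^2 + 6*a*v - 6*a - 2*v - 2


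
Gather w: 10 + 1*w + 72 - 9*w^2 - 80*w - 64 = -9*w^2 - 79*w + 18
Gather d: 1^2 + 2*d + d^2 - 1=d^2 + 2*d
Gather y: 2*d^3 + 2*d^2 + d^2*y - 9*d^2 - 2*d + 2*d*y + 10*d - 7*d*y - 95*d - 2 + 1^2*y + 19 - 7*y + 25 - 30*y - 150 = 2*d^3 - 7*d^2 - 87*d + y*(d^2 - 5*d - 36) - 108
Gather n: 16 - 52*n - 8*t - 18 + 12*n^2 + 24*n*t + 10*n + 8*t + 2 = 12*n^2 + n*(24*t - 42)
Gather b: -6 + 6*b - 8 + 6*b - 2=12*b - 16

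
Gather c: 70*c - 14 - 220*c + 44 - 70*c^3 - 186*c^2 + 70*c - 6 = -70*c^3 - 186*c^2 - 80*c + 24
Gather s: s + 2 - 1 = s + 1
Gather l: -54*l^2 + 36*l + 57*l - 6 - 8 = -54*l^2 + 93*l - 14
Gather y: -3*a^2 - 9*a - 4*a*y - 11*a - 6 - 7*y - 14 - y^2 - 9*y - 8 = -3*a^2 - 20*a - y^2 + y*(-4*a - 16) - 28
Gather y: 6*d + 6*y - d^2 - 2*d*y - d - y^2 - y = -d^2 + 5*d - y^2 + y*(5 - 2*d)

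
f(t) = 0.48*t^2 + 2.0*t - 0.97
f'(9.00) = 10.64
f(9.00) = 55.91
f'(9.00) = 10.64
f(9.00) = 55.91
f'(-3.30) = -1.17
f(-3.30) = -2.34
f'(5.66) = 7.43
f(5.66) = 25.73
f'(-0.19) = 1.82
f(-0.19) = -1.33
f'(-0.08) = 1.92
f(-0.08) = -1.13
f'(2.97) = 4.85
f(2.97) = 9.20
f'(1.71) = 3.64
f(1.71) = 3.85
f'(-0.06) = 1.94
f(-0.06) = -1.09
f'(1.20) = 3.15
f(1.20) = 2.12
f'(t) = 0.96*t + 2.0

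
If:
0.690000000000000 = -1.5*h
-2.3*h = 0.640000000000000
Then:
No Solution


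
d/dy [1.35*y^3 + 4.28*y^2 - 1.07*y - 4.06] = 4.05*y^2 + 8.56*y - 1.07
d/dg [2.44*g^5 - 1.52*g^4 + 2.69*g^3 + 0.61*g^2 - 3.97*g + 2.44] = 12.2*g^4 - 6.08*g^3 + 8.07*g^2 + 1.22*g - 3.97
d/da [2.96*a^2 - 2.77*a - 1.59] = 5.92*a - 2.77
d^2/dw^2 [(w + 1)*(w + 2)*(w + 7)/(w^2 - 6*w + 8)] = 6*(37*w^3 - 114*w^2 - 204*w + 712)/(w^6 - 18*w^5 + 132*w^4 - 504*w^3 + 1056*w^2 - 1152*w + 512)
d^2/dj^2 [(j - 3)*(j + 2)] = 2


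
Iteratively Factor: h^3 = (h)*(h^2) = h^2*(h)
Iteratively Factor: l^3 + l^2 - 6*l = (l)*(l^2 + l - 6) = l*(l - 2)*(l + 3)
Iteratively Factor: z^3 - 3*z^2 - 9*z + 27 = (z - 3)*(z^2 - 9) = (z - 3)*(z + 3)*(z - 3)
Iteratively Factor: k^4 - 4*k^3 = (k)*(k^3 - 4*k^2) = k^2*(k^2 - 4*k) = k^3*(k - 4)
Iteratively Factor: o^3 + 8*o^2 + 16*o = (o + 4)*(o^2 + 4*o) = (o + 4)^2*(o)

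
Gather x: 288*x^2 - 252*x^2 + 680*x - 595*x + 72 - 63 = 36*x^2 + 85*x + 9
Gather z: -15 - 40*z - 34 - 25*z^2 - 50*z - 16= -25*z^2 - 90*z - 65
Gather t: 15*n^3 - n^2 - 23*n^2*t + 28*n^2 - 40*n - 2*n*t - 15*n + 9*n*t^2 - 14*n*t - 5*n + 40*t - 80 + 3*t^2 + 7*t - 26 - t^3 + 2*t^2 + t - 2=15*n^3 + 27*n^2 - 60*n - t^3 + t^2*(9*n + 5) + t*(-23*n^2 - 16*n + 48) - 108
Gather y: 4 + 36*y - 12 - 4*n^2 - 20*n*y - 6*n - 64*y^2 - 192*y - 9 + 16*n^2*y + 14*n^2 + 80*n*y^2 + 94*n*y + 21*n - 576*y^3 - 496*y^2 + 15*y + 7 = 10*n^2 + 15*n - 576*y^3 + y^2*(80*n - 560) + y*(16*n^2 + 74*n - 141) - 10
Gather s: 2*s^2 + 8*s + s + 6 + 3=2*s^2 + 9*s + 9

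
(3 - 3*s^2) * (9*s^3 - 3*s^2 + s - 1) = -27*s^5 + 9*s^4 + 24*s^3 - 6*s^2 + 3*s - 3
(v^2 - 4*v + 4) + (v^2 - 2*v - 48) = 2*v^2 - 6*v - 44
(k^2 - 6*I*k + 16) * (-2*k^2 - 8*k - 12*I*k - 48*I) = -2*k^4 - 8*k^3 - 104*k^2 - 416*k - 192*I*k - 768*I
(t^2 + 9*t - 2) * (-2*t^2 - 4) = -2*t^4 - 18*t^3 - 36*t + 8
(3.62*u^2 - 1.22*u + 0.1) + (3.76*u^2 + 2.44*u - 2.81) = 7.38*u^2 + 1.22*u - 2.71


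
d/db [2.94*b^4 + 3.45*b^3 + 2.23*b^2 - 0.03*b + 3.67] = 11.76*b^3 + 10.35*b^2 + 4.46*b - 0.03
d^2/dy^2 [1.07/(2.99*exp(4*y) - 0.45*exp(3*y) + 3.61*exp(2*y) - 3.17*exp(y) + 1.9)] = ((-51.1888*exp(3*y) + 4.3335*exp(2*y) - 15.4508*exp(y) + 3.3919)*(2.99*exp(4*y) - 0.45*exp(3*y) + 3.61*exp(2*y) - 3.17*exp(y) + 1.9) + 1.07*(11.96*exp(3*y) - 1.35*exp(2*y) + 7.22*exp(y) - 3.17)*(23.92*exp(3*y) - 2.7*exp(2*y) + 14.44*exp(y) - 6.34)*exp(y))*exp(y)/(2.99*exp(4*y) - 0.45*exp(3*y) + 3.61*exp(2*y) - 3.17*exp(y) + 1.9)^3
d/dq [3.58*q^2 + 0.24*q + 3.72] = 7.16*q + 0.24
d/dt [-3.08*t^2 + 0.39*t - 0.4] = 0.39 - 6.16*t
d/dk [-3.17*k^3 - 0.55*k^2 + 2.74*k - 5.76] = -9.51*k^2 - 1.1*k + 2.74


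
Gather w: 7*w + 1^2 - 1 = 7*w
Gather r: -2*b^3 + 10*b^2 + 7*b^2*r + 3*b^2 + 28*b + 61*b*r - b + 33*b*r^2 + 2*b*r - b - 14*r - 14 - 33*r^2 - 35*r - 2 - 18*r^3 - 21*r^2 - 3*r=-2*b^3 + 13*b^2 + 26*b - 18*r^3 + r^2*(33*b - 54) + r*(7*b^2 + 63*b - 52) - 16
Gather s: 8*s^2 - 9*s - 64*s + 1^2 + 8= 8*s^2 - 73*s + 9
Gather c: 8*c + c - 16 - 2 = 9*c - 18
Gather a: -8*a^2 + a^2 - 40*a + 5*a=-7*a^2 - 35*a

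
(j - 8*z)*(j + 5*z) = j^2 - 3*j*z - 40*z^2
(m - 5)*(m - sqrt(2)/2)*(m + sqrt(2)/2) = m^3 - 5*m^2 - m/2 + 5/2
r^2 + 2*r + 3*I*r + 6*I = (r + 2)*(r + 3*I)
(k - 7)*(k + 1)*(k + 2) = k^3 - 4*k^2 - 19*k - 14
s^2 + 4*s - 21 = (s - 3)*(s + 7)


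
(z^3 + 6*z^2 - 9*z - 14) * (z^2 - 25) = z^5 + 6*z^4 - 34*z^3 - 164*z^2 + 225*z + 350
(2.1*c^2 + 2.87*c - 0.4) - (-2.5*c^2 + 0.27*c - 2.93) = 4.6*c^2 + 2.6*c + 2.53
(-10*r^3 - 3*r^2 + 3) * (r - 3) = -10*r^4 + 27*r^3 + 9*r^2 + 3*r - 9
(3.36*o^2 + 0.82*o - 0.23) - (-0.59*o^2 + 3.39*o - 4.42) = 3.95*o^2 - 2.57*o + 4.19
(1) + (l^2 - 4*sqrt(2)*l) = l^2 - 4*sqrt(2)*l + 1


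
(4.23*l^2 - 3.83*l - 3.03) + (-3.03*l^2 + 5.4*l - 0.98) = 1.2*l^2 + 1.57*l - 4.01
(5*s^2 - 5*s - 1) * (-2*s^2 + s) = -10*s^4 + 15*s^3 - 3*s^2 - s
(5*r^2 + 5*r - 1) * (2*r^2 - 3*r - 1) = 10*r^4 - 5*r^3 - 22*r^2 - 2*r + 1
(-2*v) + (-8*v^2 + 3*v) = -8*v^2 + v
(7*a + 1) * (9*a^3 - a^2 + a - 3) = 63*a^4 + 2*a^3 + 6*a^2 - 20*a - 3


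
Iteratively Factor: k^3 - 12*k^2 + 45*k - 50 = (k - 5)*(k^2 - 7*k + 10) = (k - 5)*(k - 2)*(k - 5)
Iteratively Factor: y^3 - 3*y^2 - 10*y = (y + 2)*(y^2 - 5*y) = (y - 5)*(y + 2)*(y)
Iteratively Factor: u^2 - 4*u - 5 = (u - 5)*(u + 1)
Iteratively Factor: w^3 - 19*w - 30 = (w + 3)*(w^2 - 3*w - 10) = (w + 2)*(w + 3)*(w - 5)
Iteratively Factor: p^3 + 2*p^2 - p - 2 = (p + 2)*(p^2 - 1) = (p - 1)*(p + 2)*(p + 1)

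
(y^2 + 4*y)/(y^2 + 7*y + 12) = y/(y + 3)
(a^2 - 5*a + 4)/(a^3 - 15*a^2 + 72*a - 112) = (a - 1)/(a^2 - 11*a + 28)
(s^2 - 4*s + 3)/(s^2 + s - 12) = (s - 1)/(s + 4)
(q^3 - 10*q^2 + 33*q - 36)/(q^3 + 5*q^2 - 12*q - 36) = (q^2 - 7*q + 12)/(q^2 + 8*q + 12)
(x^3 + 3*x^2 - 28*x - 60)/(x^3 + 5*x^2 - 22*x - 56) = (x^2 + x - 30)/(x^2 + 3*x - 28)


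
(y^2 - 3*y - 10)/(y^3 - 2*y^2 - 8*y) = (y - 5)/(y*(y - 4))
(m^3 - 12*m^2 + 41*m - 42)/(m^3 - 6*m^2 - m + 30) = (m^2 - 9*m + 14)/(m^2 - 3*m - 10)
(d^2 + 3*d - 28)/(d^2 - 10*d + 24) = (d + 7)/(d - 6)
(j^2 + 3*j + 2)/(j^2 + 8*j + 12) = (j + 1)/(j + 6)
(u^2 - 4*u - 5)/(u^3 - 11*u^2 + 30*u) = (u + 1)/(u*(u - 6))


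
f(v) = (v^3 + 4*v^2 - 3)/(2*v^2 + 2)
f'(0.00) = 0.00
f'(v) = -4*v*(v^3 + 4*v^2 - 3)/(2*v^2 + 2)^2 + (3*v^2 + 8*v)/(2*v^2 + 2)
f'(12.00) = 0.51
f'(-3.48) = 0.39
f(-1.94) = 0.50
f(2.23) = 2.34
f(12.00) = 7.93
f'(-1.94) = -0.04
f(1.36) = 1.21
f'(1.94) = 1.16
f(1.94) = 2.03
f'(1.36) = 1.72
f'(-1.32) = -0.68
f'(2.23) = 0.99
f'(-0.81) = -1.63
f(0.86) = 0.17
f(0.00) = -1.50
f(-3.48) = 0.13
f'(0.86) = 2.45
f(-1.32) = 0.30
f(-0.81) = -0.27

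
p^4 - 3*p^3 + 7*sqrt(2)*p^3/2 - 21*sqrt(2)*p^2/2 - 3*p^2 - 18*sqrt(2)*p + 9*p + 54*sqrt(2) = (p - 3)*(p - 3*sqrt(2)/2)*(p + 2*sqrt(2))*(p + 3*sqrt(2))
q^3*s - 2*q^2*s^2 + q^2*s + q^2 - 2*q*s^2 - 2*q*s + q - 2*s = (q + 1)*(q - 2*s)*(q*s + 1)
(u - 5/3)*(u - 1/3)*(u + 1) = u^3 - u^2 - 13*u/9 + 5/9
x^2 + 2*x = x*(x + 2)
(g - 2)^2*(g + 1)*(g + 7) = g^4 + 4*g^3 - 21*g^2 + 4*g + 28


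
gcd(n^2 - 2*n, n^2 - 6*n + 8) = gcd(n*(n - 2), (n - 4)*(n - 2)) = n - 2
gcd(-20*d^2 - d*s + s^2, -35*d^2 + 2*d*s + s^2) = -5*d + s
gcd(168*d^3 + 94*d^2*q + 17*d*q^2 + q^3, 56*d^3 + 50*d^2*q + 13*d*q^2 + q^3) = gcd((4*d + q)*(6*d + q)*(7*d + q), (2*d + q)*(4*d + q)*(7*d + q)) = 28*d^2 + 11*d*q + q^2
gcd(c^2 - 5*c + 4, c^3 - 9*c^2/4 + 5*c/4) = c - 1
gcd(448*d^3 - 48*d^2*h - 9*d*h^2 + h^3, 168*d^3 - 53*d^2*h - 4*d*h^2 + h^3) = 56*d^2 + d*h - h^2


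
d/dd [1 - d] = -1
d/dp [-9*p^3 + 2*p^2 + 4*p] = -27*p^2 + 4*p + 4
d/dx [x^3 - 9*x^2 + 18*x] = 3*x^2 - 18*x + 18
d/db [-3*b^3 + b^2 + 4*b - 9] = -9*b^2 + 2*b + 4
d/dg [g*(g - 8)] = 2*g - 8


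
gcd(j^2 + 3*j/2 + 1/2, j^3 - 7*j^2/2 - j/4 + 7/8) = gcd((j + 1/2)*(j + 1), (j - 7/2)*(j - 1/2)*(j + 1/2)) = j + 1/2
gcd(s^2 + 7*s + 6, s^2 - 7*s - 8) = s + 1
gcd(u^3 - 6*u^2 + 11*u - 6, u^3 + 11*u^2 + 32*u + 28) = 1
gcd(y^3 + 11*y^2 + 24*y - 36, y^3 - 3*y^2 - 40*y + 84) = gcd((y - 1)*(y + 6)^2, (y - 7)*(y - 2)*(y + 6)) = y + 6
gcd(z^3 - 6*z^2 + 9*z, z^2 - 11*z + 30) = 1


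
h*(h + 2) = h^2 + 2*h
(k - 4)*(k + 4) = k^2 - 16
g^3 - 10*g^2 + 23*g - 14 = (g - 7)*(g - 2)*(g - 1)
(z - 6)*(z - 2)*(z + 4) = z^3 - 4*z^2 - 20*z + 48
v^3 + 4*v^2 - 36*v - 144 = (v - 6)*(v + 4)*(v + 6)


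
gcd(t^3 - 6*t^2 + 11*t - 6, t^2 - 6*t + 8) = t - 2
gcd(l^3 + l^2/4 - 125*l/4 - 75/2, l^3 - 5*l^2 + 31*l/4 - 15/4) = 1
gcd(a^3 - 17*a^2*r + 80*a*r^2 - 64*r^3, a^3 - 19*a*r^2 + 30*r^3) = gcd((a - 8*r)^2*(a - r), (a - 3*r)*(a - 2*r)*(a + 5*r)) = 1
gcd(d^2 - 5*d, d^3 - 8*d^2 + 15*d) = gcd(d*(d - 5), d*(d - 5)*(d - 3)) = d^2 - 5*d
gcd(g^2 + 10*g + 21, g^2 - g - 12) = g + 3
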